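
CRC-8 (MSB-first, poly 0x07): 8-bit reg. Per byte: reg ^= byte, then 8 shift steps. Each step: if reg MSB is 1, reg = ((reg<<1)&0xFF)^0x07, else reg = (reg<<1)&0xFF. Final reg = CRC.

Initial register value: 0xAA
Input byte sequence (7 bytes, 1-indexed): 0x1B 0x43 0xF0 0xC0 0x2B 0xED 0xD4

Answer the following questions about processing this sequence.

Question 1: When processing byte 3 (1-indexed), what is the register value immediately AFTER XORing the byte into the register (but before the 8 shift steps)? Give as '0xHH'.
Answer: 0x64

Derivation:
Register before byte 3: 0x94
Byte 3: 0xF0
0x94 XOR 0xF0 = 0x64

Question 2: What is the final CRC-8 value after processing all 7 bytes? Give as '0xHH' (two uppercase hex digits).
Answer: 0xAE

Derivation:
After byte 1 (0x1B): reg=0x1E
After byte 2 (0x43): reg=0x94
After byte 3 (0xF0): reg=0x3B
After byte 4 (0xC0): reg=0xEF
After byte 5 (0x2B): reg=0x52
After byte 6 (0xED): reg=0x34
After byte 7 (0xD4): reg=0xAE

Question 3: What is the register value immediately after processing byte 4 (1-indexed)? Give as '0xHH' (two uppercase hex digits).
After byte 1 (0x1B): reg=0x1E
After byte 2 (0x43): reg=0x94
After byte 3 (0xF0): reg=0x3B
After byte 4 (0xC0): reg=0xEF

Answer: 0xEF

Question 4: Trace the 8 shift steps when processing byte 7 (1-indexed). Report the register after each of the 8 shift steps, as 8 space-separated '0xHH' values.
Answer: 0xC7 0x89 0x15 0x2A 0x54 0xA8 0x57 0xAE

Derivation:
After byte 1 (0x1B): reg=0x1E
After byte 2 (0x43): reg=0x94
After byte 3 (0xF0): reg=0x3B
After byte 4 (0xC0): reg=0xEF
After byte 5 (0x2B): reg=0x52
After byte 6 (0xED): reg=0x34
Register before byte 7: 0x34
After XOR with byte 0xD4: 0xE0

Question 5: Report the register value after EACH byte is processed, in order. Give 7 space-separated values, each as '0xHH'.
0x1E 0x94 0x3B 0xEF 0x52 0x34 0xAE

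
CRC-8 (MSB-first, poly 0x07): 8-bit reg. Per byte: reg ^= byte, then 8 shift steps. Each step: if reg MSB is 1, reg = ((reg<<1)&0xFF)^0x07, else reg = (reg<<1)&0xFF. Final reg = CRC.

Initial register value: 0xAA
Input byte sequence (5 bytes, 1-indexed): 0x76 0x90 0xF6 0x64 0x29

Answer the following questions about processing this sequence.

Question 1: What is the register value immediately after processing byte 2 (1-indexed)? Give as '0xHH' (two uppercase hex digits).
Answer: 0xBF

Derivation:
After byte 1 (0x76): reg=0x1A
After byte 2 (0x90): reg=0xBF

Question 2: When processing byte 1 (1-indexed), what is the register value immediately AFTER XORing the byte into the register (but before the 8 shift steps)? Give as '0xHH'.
Register before byte 1: 0xAA
Byte 1: 0x76
0xAA XOR 0x76 = 0xDC

Answer: 0xDC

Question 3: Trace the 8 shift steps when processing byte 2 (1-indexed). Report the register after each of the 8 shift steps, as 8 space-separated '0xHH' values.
After byte 1 (0x76): reg=0x1A
Register before byte 2: 0x1A
After XOR with byte 0x90: 0x8A

Answer: 0x13 0x26 0x4C 0x98 0x37 0x6E 0xDC 0xBF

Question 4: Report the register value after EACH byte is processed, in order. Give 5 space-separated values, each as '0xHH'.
0x1A 0xBF 0xF8 0xDD 0xC2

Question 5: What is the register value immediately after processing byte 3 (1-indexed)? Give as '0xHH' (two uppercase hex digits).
Answer: 0xF8

Derivation:
After byte 1 (0x76): reg=0x1A
After byte 2 (0x90): reg=0xBF
After byte 3 (0xF6): reg=0xF8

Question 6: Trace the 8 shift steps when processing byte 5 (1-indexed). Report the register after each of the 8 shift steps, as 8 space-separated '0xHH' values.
After byte 1 (0x76): reg=0x1A
After byte 2 (0x90): reg=0xBF
After byte 3 (0xF6): reg=0xF8
After byte 4 (0x64): reg=0xDD
Register before byte 5: 0xDD
After XOR with byte 0x29: 0xF4

Answer: 0xEF 0xD9 0xB5 0x6D 0xDA 0xB3 0x61 0xC2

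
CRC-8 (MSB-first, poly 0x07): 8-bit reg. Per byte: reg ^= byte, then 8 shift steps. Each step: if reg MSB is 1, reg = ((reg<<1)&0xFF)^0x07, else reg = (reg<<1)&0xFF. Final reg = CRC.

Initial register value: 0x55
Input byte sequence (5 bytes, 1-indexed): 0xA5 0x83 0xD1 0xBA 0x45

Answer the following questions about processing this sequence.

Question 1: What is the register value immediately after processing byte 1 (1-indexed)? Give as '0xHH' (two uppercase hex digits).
Answer: 0xDE

Derivation:
After byte 1 (0xA5): reg=0xDE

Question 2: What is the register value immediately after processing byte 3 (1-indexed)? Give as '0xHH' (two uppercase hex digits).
After byte 1 (0xA5): reg=0xDE
After byte 2 (0x83): reg=0x94
After byte 3 (0xD1): reg=0xDC

Answer: 0xDC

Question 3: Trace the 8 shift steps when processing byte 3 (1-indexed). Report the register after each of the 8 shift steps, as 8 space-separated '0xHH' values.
After byte 1 (0xA5): reg=0xDE
After byte 2 (0x83): reg=0x94
Register before byte 3: 0x94
After XOR with byte 0xD1: 0x45

Answer: 0x8A 0x13 0x26 0x4C 0x98 0x37 0x6E 0xDC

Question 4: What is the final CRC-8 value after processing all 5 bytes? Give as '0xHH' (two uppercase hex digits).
After byte 1 (0xA5): reg=0xDE
After byte 2 (0x83): reg=0x94
After byte 3 (0xD1): reg=0xDC
After byte 4 (0xBA): reg=0x35
After byte 5 (0x45): reg=0x57

Answer: 0x57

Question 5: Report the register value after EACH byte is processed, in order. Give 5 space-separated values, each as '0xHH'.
0xDE 0x94 0xDC 0x35 0x57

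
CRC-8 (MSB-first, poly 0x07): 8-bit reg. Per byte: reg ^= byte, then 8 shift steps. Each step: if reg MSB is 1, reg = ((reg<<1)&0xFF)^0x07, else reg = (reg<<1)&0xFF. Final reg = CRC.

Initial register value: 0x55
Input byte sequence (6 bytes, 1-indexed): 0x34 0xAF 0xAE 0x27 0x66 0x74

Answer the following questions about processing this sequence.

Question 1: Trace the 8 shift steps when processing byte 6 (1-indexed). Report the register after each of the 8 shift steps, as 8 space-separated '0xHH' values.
After byte 1 (0x34): reg=0x20
After byte 2 (0xAF): reg=0xA4
After byte 3 (0xAE): reg=0x36
After byte 4 (0x27): reg=0x77
After byte 5 (0x66): reg=0x77
Register before byte 6: 0x77
After XOR with byte 0x74: 0x03

Answer: 0x06 0x0C 0x18 0x30 0x60 0xC0 0x87 0x09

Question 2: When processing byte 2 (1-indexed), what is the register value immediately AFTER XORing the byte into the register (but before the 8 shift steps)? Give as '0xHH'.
Answer: 0x8F

Derivation:
Register before byte 2: 0x20
Byte 2: 0xAF
0x20 XOR 0xAF = 0x8F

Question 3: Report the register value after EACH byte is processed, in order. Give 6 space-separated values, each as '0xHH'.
0x20 0xA4 0x36 0x77 0x77 0x09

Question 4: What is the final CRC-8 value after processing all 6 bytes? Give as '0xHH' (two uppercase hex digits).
After byte 1 (0x34): reg=0x20
After byte 2 (0xAF): reg=0xA4
After byte 3 (0xAE): reg=0x36
After byte 4 (0x27): reg=0x77
After byte 5 (0x66): reg=0x77
After byte 6 (0x74): reg=0x09

Answer: 0x09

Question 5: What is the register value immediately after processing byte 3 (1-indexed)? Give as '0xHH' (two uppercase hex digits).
Answer: 0x36

Derivation:
After byte 1 (0x34): reg=0x20
After byte 2 (0xAF): reg=0xA4
After byte 3 (0xAE): reg=0x36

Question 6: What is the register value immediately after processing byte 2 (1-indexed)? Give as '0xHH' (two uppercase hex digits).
After byte 1 (0x34): reg=0x20
After byte 2 (0xAF): reg=0xA4

Answer: 0xA4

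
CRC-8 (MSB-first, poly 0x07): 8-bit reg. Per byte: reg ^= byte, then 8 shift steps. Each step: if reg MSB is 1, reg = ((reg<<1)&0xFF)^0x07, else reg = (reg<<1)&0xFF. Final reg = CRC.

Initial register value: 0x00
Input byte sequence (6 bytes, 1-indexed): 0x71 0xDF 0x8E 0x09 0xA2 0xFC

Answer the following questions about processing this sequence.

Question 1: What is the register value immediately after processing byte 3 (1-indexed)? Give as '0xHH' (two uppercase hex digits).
Answer: 0xD6

Derivation:
After byte 1 (0x71): reg=0x50
After byte 2 (0xDF): reg=0xA4
After byte 3 (0x8E): reg=0xD6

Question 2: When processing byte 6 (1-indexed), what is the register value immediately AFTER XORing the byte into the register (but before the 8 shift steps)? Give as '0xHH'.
Register before byte 6: 0x1E
Byte 6: 0xFC
0x1E XOR 0xFC = 0xE2

Answer: 0xE2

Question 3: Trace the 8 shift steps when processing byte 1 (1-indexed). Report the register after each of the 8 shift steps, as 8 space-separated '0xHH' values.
Register before byte 1: 0x00
After XOR with byte 0x71: 0x71

Answer: 0xE2 0xC3 0x81 0x05 0x0A 0x14 0x28 0x50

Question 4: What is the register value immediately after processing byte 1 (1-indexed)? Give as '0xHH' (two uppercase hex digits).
After byte 1 (0x71): reg=0x50

Answer: 0x50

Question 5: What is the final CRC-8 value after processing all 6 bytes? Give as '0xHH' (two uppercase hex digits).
Answer: 0xA0

Derivation:
After byte 1 (0x71): reg=0x50
After byte 2 (0xDF): reg=0xA4
After byte 3 (0x8E): reg=0xD6
After byte 4 (0x09): reg=0x13
After byte 5 (0xA2): reg=0x1E
After byte 6 (0xFC): reg=0xA0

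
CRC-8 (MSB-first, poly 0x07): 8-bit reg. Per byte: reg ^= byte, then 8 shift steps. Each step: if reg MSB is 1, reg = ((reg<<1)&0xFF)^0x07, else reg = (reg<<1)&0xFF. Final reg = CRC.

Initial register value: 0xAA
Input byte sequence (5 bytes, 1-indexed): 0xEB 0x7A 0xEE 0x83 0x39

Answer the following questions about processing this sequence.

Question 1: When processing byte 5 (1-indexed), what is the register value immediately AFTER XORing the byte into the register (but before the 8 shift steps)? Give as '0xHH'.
Register before byte 5: 0x78
Byte 5: 0x39
0x78 XOR 0x39 = 0x41

Answer: 0x41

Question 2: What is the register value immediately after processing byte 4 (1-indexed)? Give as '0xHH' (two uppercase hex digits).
Answer: 0x78

Derivation:
After byte 1 (0xEB): reg=0xC0
After byte 2 (0x7A): reg=0x2F
After byte 3 (0xEE): reg=0x49
After byte 4 (0x83): reg=0x78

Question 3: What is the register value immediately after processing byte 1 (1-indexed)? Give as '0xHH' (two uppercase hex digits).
Answer: 0xC0

Derivation:
After byte 1 (0xEB): reg=0xC0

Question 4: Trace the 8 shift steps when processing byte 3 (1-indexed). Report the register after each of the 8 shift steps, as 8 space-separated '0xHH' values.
Answer: 0x85 0x0D 0x1A 0x34 0x68 0xD0 0xA7 0x49

Derivation:
After byte 1 (0xEB): reg=0xC0
After byte 2 (0x7A): reg=0x2F
Register before byte 3: 0x2F
After XOR with byte 0xEE: 0xC1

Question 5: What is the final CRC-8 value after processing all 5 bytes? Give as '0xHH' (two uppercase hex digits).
Answer: 0xC0

Derivation:
After byte 1 (0xEB): reg=0xC0
After byte 2 (0x7A): reg=0x2F
After byte 3 (0xEE): reg=0x49
After byte 4 (0x83): reg=0x78
After byte 5 (0x39): reg=0xC0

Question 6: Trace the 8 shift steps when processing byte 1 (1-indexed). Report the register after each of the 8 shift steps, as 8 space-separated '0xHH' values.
Register before byte 1: 0xAA
After XOR with byte 0xEB: 0x41

Answer: 0x82 0x03 0x06 0x0C 0x18 0x30 0x60 0xC0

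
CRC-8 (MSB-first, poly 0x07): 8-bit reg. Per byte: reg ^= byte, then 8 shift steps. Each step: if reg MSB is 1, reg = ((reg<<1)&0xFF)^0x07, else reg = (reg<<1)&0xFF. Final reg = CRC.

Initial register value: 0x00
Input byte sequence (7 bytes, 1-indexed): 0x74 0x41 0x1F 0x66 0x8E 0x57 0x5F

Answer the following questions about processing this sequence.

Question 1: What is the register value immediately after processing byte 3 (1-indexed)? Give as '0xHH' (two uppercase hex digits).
After byte 1 (0x74): reg=0x4B
After byte 2 (0x41): reg=0x36
After byte 3 (0x1F): reg=0xDF

Answer: 0xDF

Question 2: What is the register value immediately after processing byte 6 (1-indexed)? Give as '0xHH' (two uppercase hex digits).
After byte 1 (0x74): reg=0x4B
After byte 2 (0x41): reg=0x36
After byte 3 (0x1F): reg=0xDF
After byte 4 (0x66): reg=0x26
After byte 5 (0x8E): reg=0x51
After byte 6 (0x57): reg=0x12

Answer: 0x12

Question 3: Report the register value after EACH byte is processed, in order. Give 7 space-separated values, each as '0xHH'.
0x4B 0x36 0xDF 0x26 0x51 0x12 0xE4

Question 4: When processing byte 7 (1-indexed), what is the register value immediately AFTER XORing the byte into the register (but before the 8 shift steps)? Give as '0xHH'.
Answer: 0x4D

Derivation:
Register before byte 7: 0x12
Byte 7: 0x5F
0x12 XOR 0x5F = 0x4D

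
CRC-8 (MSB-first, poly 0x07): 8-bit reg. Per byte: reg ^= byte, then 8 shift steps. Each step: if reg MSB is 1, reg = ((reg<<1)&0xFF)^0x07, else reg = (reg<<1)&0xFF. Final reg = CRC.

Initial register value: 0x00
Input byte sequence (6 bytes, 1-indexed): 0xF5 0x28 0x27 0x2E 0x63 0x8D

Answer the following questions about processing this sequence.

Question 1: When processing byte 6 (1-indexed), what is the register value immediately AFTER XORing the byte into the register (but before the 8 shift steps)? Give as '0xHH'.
Register before byte 6: 0x99
Byte 6: 0x8D
0x99 XOR 0x8D = 0x14

Answer: 0x14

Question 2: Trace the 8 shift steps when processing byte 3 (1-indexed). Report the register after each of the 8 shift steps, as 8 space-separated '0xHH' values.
After byte 1 (0xF5): reg=0xC5
After byte 2 (0x28): reg=0x8D
Register before byte 3: 0x8D
After XOR with byte 0x27: 0xAA

Answer: 0x53 0xA6 0x4B 0x96 0x2B 0x56 0xAC 0x5F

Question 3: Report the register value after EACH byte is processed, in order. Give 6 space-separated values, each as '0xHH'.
0xC5 0x8D 0x5F 0x50 0x99 0x6C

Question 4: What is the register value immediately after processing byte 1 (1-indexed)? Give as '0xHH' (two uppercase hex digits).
Answer: 0xC5

Derivation:
After byte 1 (0xF5): reg=0xC5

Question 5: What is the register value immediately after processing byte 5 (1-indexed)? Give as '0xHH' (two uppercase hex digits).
Answer: 0x99

Derivation:
After byte 1 (0xF5): reg=0xC5
After byte 2 (0x28): reg=0x8D
After byte 3 (0x27): reg=0x5F
After byte 4 (0x2E): reg=0x50
After byte 5 (0x63): reg=0x99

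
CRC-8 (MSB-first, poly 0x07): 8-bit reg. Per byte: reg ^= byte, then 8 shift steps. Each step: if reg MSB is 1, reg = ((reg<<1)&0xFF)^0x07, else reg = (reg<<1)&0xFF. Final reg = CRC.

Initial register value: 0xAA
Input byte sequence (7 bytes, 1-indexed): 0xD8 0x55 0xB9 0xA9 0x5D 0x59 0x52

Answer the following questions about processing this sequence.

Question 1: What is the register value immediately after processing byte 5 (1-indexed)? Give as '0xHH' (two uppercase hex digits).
After byte 1 (0xD8): reg=0x59
After byte 2 (0x55): reg=0x24
After byte 3 (0xB9): reg=0xDA
After byte 4 (0xA9): reg=0x5E
After byte 5 (0x5D): reg=0x09

Answer: 0x09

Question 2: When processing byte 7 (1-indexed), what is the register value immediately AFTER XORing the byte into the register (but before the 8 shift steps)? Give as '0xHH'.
Answer: 0xE5

Derivation:
Register before byte 7: 0xB7
Byte 7: 0x52
0xB7 XOR 0x52 = 0xE5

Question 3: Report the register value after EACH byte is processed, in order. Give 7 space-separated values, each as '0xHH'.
0x59 0x24 0xDA 0x5E 0x09 0xB7 0xB5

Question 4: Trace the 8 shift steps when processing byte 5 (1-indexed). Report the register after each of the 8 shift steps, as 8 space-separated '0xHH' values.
After byte 1 (0xD8): reg=0x59
After byte 2 (0x55): reg=0x24
After byte 3 (0xB9): reg=0xDA
After byte 4 (0xA9): reg=0x5E
Register before byte 5: 0x5E
After XOR with byte 0x5D: 0x03

Answer: 0x06 0x0C 0x18 0x30 0x60 0xC0 0x87 0x09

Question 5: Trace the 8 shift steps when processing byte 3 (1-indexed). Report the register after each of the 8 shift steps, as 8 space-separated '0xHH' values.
After byte 1 (0xD8): reg=0x59
After byte 2 (0x55): reg=0x24
Register before byte 3: 0x24
After XOR with byte 0xB9: 0x9D

Answer: 0x3D 0x7A 0xF4 0xEF 0xD9 0xB5 0x6D 0xDA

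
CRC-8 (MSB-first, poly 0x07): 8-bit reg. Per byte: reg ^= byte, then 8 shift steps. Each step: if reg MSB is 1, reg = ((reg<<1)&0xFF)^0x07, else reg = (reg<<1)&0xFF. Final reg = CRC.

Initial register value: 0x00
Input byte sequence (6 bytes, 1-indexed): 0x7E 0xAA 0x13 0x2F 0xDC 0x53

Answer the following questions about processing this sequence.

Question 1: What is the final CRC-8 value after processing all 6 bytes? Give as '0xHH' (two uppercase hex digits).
Answer: 0xE5

Derivation:
After byte 1 (0x7E): reg=0x7D
After byte 2 (0xAA): reg=0x2B
After byte 3 (0x13): reg=0xA8
After byte 4 (0x2F): reg=0x9C
After byte 5 (0xDC): reg=0xC7
After byte 6 (0x53): reg=0xE5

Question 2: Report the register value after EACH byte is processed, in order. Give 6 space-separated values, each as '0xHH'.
0x7D 0x2B 0xA8 0x9C 0xC7 0xE5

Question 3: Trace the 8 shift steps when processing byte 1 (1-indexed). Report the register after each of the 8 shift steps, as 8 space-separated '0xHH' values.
Register before byte 1: 0x00
After XOR with byte 0x7E: 0x7E

Answer: 0xFC 0xFF 0xF9 0xF5 0xED 0xDD 0xBD 0x7D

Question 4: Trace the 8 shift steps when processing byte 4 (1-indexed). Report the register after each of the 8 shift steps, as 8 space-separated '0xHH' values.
After byte 1 (0x7E): reg=0x7D
After byte 2 (0xAA): reg=0x2B
After byte 3 (0x13): reg=0xA8
Register before byte 4: 0xA8
After XOR with byte 0x2F: 0x87

Answer: 0x09 0x12 0x24 0x48 0x90 0x27 0x4E 0x9C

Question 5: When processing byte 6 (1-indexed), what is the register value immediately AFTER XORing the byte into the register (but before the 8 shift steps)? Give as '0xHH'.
Register before byte 6: 0xC7
Byte 6: 0x53
0xC7 XOR 0x53 = 0x94

Answer: 0x94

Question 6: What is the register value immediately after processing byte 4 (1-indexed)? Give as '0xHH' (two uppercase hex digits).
Answer: 0x9C

Derivation:
After byte 1 (0x7E): reg=0x7D
After byte 2 (0xAA): reg=0x2B
After byte 3 (0x13): reg=0xA8
After byte 4 (0x2F): reg=0x9C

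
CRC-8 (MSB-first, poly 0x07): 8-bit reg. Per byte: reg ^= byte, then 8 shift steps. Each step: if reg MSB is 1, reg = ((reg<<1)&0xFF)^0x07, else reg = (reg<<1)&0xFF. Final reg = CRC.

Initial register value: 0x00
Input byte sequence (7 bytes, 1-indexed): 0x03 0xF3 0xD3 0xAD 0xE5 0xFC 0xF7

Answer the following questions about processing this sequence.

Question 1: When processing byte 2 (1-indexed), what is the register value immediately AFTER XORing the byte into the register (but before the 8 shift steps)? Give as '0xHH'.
Register before byte 2: 0x09
Byte 2: 0xF3
0x09 XOR 0xF3 = 0xFA

Answer: 0xFA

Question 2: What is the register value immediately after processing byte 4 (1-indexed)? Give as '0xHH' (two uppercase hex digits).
Answer: 0x24

Derivation:
After byte 1 (0x03): reg=0x09
After byte 2 (0xF3): reg=0xE8
After byte 3 (0xD3): reg=0xA1
After byte 4 (0xAD): reg=0x24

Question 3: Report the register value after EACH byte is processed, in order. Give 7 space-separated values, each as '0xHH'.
0x09 0xE8 0xA1 0x24 0x49 0x02 0xC5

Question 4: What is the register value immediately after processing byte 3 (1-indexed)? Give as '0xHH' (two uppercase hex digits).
After byte 1 (0x03): reg=0x09
After byte 2 (0xF3): reg=0xE8
After byte 3 (0xD3): reg=0xA1

Answer: 0xA1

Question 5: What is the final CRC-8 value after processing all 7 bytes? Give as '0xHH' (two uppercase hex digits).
Answer: 0xC5

Derivation:
After byte 1 (0x03): reg=0x09
After byte 2 (0xF3): reg=0xE8
After byte 3 (0xD3): reg=0xA1
After byte 4 (0xAD): reg=0x24
After byte 5 (0xE5): reg=0x49
After byte 6 (0xFC): reg=0x02
After byte 7 (0xF7): reg=0xC5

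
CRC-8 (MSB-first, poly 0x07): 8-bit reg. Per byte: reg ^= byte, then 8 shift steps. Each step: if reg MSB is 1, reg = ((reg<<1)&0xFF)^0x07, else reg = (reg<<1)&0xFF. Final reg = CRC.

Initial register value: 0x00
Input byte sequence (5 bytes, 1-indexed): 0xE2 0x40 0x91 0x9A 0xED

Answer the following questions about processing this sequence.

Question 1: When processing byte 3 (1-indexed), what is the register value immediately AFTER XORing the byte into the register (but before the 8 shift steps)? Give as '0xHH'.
Answer: 0x3F

Derivation:
Register before byte 3: 0xAE
Byte 3: 0x91
0xAE XOR 0x91 = 0x3F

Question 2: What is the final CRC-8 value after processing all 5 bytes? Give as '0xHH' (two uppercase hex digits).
After byte 1 (0xE2): reg=0xA0
After byte 2 (0x40): reg=0xAE
After byte 3 (0x91): reg=0xBD
After byte 4 (0x9A): reg=0xF5
After byte 5 (0xED): reg=0x48

Answer: 0x48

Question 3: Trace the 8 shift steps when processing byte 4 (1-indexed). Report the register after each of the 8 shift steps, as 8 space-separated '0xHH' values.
Answer: 0x4E 0x9C 0x3F 0x7E 0xFC 0xFF 0xF9 0xF5

Derivation:
After byte 1 (0xE2): reg=0xA0
After byte 2 (0x40): reg=0xAE
After byte 3 (0x91): reg=0xBD
Register before byte 4: 0xBD
After XOR with byte 0x9A: 0x27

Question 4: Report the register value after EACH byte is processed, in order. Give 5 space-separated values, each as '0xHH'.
0xA0 0xAE 0xBD 0xF5 0x48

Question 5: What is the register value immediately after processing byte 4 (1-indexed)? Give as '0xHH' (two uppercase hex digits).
Answer: 0xF5

Derivation:
After byte 1 (0xE2): reg=0xA0
After byte 2 (0x40): reg=0xAE
After byte 3 (0x91): reg=0xBD
After byte 4 (0x9A): reg=0xF5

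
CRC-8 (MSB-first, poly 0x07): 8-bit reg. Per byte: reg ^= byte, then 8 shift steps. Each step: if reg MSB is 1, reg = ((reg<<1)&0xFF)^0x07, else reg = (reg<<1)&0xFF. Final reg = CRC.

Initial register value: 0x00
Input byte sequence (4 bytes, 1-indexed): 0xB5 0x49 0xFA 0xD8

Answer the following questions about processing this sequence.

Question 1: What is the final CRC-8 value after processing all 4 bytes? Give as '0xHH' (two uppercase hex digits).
After byte 1 (0xB5): reg=0x02
After byte 2 (0x49): reg=0xF6
After byte 3 (0xFA): reg=0x24
After byte 4 (0xD8): reg=0xFA

Answer: 0xFA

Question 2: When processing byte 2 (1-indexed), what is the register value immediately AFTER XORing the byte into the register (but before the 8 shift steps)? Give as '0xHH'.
Register before byte 2: 0x02
Byte 2: 0x49
0x02 XOR 0x49 = 0x4B

Answer: 0x4B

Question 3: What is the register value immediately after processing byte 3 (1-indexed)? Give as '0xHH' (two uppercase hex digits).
After byte 1 (0xB5): reg=0x02
After byte 2 (0x49): reg=0xF6
After byte 3 (0xFA): reg=0x24

Answer: 0x24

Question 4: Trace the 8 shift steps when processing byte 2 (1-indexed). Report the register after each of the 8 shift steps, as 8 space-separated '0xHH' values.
After byte 1 (0xB5): reg=0x02
Register before byte 2: 0x02
After XOR with byte 0x49: 0x4B

Answer: 0x96 0x2B 0x56 0xAC 0x5F 0xBE 0x7B 0xF6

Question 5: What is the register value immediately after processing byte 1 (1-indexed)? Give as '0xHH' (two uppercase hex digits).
After byte 1 (0xB5): reg=0x02

Answer: 0x02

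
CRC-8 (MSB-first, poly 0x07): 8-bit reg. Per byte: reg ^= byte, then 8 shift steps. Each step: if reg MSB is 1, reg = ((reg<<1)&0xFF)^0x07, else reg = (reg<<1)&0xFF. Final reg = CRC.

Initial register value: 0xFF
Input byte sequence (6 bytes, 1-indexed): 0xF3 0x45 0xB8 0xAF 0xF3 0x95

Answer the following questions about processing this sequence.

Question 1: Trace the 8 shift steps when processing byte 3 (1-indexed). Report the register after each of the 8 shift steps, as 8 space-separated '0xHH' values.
After byte 1 (0xF3): reg=0x24
After byte 2 (0x45): reg=0x20
Register before byte 3: 0x20
After XOR with byte 0xB8: 0x98

Answer: 0x37 0x6E 0xDC 0xBF 0x79 0xF2 0xE3 0xC1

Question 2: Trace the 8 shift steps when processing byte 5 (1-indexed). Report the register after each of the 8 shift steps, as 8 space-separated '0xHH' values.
After byte 1 (0xF3): reg=0x24
After byte 2 (0x45): reg=0x20
After byte 3 (0xB8): reg=0xC1
After byte 4 (0xAF): reg=0x0D
Register before byte 5: 0x0D
After XOR with byte 0xF3: 0xFE

Answer: 0xFB 0xF1 0xE5 0xCD 0x9D 0x3D 0x7A 0xF4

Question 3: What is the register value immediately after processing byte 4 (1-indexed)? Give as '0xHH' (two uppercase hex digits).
After byte 1 (0xF3): reg=0x24
After byte 2 (0x45): reg=0x20
After byte 3 (0xB8): reg=0xC1
After byte 4 (0xAF): reg=0x0D

Answer: 0x0D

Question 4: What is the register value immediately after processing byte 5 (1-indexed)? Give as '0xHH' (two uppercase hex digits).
Answer: 0xF4

Derivation:
After byte 1 (0xF3): reg=0x24
After byte 2 (0x45): reg=0x20
After byte 3 (0xB8): reg=0xC1
After byte 4 (0xAF): reg=0x0D
After byte 5 (0xF3): reg=0xF4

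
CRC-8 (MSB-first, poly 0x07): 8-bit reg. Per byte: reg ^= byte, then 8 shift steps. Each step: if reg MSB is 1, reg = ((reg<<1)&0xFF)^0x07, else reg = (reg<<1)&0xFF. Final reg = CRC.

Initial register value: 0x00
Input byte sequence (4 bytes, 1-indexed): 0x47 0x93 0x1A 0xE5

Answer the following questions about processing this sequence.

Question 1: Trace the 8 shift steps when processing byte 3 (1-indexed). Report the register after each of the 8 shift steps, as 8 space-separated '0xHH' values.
Answer: 0xB3 0x61 0xC2 0x83 0x01 0x02 0x04 0x08

Derivation:
After byte 1 (0x47): reg=0xD2
After byte 2 (0x93): reg=0xC0
Register before byte 3: 0xC0
After XOR with byte 0x1A: 0xDA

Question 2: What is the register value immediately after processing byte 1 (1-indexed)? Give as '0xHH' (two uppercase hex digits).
Answer: 0xD2

Derivation:
After byte 1 (0x47): reg=0xD2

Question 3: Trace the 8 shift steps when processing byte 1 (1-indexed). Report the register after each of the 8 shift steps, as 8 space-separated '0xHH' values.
Answer: 0x8E 0x1B 0x36 0x6C 0xD8 0xB7 0x69 0xD2

Derivation:
Register before byte 1: 0x00
After XOR with byte 0x47: 0x47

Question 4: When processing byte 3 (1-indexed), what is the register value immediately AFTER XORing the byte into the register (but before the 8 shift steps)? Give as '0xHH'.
Register before byte 3: 0xC0
Byte 3: 0x1A
0xC0 XOR 0x1A = 0xDA

Answer: 0xDA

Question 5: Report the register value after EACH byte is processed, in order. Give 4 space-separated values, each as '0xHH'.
0xD2 0xC0 0x08 0x8D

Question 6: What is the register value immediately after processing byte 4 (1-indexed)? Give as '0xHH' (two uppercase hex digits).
After byte 1 (0x47): reg=0xD2
After byte 2 (0x93): reg=0xC0
After byte 3 (0x1A): reg=0x08
After byte 4 (0xE5): reg=0x8D

Answer: 0x8D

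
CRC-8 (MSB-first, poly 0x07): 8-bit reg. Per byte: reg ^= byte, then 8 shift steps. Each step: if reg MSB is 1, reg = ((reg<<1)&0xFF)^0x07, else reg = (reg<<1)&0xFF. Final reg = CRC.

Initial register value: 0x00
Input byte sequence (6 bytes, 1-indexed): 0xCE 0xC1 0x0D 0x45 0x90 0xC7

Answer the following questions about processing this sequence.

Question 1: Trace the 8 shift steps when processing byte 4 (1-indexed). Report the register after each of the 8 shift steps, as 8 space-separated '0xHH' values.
Answer: 0x7E 0xFC 0xFF 0xF9 0xF5 0xED 0xDD 0xBD

Derivation:
After byte 1 (0xCE): reg=0x64
After byte 2 (0xC1): reg=0x72
After byte 3 (0x0D): reg=0x7A
Register before byte 4: 0x7A
After XOR with byte 0x45: 0x3F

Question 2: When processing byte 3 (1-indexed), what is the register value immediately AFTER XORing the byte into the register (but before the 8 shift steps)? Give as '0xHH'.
Register before byte 3: 0x72
Byte 3: 0x0D
0x72 XOR 0x0D = 0x7F

Answer: 0x7F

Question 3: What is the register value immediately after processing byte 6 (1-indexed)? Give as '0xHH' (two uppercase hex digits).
Answer: 0x1C

Derivation:
After byte 1 (0xCE): reg=0x64
After byte 2 (0xC1): reg=0x72
After byte 3 (0x0D): reg=0x7A
After byte 4 (0x45): reg=0xBD
After byte 5 (0x90): reg=0xC3
After byte 6 (0xC7): reg=0x1C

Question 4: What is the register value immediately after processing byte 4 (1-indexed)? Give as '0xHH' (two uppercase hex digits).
After byte 1 (0xCE): reg=0x64
After byte 2 (0xC1): reg=0x72
After byte 3 (0x0D): reg=0x7A
After byte 4 (0x45): reg=0xBD

Answer: 0xBD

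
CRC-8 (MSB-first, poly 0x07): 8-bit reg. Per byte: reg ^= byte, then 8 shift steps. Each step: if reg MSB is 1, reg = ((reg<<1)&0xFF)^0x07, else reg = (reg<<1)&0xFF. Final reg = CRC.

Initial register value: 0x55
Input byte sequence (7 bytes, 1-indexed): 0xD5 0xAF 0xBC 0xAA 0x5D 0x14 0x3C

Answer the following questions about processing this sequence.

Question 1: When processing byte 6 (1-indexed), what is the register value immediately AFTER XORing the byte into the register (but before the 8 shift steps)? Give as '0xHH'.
Register before byte 6: 0xA4
Byte 6: 0x14
0xA4 XOR 0x14 = 0xB0

Answer: 0xB0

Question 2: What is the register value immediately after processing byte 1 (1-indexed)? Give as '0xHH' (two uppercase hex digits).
Answer: 0x89

Derivation:
After byte 1 (0xD5): reg=0x89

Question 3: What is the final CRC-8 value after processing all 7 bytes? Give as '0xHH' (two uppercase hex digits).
After byte 1 (0xD5): reg=0x89
After byte 2 (0xAF): reg=0xF2
After byte 3 (0xBC): reg=0xED
After byte 4 (0xAA): reg=0xD2
After byte 5 (0x5D): reg=0xA4
After byte 6 (0x14): reg=0x19
After byte 7 (0x3C): reg=0xFB

Answer: 0xFB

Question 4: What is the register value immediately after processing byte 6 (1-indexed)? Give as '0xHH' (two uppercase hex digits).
After byte 1 (0xD5): reg=0x89
After byte 2 (0xAF): reg=0xF2
After byte 3 (0xBC): reg=0xED
After byte 4 (0xAA): reg=0xD2
After byte 5 (0x5D): reg=0xA4
After byte 6 (0x14): reg=0x19

Answer: 0x19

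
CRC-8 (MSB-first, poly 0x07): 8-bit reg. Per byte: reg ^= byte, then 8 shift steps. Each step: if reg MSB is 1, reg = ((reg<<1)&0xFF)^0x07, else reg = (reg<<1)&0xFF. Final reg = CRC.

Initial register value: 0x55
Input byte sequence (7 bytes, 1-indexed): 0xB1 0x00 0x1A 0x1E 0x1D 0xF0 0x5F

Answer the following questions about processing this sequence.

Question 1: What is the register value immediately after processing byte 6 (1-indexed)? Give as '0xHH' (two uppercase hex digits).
Answer: 0x10

Derivation:
After byte 1 (0xB1): reg=0xB2
After byte 2 (0x00): reg=0x17
After byte 3 (0x1A): reg=0x23
After byte 4 (0x1E): reg=0xB3
After byte 5 (0x1D): reg=0x43
After byte 6 (0xF0): reg=0x10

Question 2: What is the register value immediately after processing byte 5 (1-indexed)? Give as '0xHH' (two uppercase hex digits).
Answer: 0x43

Derivation:
After byte 1 (0xB1): reg=0xB2
After byte 2 (0x00): reg=0x17
After byte 3 (0x1A): reg=0x23
After byte 4 (0x1E): reg=0xB3
After byte 5 (0x1D): reg=0x43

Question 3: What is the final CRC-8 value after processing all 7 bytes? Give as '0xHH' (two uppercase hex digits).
Answer: 0xEA

Derivation:
After byte 1 (0xB1): reg=0xB2
After byte 2 (0x00): reg=0x17
After byte 3 (0x1A): reg=0x23
After byte 4 (0x1E): reg=0xB3
After byte 5 (0x1D): reg=0x43
After byte 6 (0xF0): reg=0x10
After byte 7 (0x5F): reg=0xEA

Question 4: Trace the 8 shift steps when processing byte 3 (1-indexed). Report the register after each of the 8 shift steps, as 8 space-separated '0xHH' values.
After byte 1 (0xB1): reg=0xB2
After byte 2 (0x00): reg=0x17
Register before byte 3: 0x17
After XOR with byte 0x1A: 0x0D

Answer: 0x1A 0x34 0x68 0xD0 0xA7 0x49 0x92 0x23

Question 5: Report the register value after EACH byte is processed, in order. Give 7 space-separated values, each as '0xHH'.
0xB2 0x17 0x23 0xB3 0x43 0x10 0xEA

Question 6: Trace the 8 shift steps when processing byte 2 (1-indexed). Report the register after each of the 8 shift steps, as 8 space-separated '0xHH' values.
Answer: 0x63 0xC6 0x8B 0x11 0x22 0x44 0x88 0x17

Derivation:
After byte 1 (0xB1): reg=0xB2
Register before byte 2: 0xB2
After XOR with byte 0x00: 0xB2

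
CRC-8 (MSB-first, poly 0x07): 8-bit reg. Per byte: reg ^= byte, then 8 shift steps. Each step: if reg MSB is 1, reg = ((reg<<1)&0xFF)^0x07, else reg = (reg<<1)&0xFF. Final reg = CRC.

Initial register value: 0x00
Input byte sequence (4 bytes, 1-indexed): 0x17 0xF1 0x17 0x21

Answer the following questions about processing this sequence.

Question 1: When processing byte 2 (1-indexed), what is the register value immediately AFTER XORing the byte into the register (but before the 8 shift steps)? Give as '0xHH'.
Register before byte 2: 0x65
Byte 2: 0xF1
0x65 XOR 0xF1 = 0x94

Answer: 0x94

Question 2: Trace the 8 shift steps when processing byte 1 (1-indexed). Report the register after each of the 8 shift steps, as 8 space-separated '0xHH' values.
Register before byte 1: 0x00
After XOR with byte 0x17: 0x17

Answer: 0x2E 0x5C 0xB8 0x77 0xEE 0xDB 0xB1 0x65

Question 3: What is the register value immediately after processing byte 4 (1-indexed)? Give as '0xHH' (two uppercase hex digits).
Answer: 0xD9

Derivation:
After byte 1 (0x17): reg=0x65
After byte 2 (0xF1): reg=0xE5
After byte 3 (0x17): reg=0xD0
After byte 4 (0x21): reg=0xD9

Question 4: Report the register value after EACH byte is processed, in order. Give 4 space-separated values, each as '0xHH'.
0x65 0xE5 0xD0 0xD9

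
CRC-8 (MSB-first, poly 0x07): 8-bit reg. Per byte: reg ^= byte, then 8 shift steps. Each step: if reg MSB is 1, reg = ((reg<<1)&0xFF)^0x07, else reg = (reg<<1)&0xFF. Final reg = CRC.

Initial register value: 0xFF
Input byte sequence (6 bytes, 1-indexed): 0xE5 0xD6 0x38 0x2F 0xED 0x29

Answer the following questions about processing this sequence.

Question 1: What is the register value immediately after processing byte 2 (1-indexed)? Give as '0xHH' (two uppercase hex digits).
After byte 1 (0xE5): reg=0x46
After byte 2 (0xD6): reg=0xF9

Answer: 0xF9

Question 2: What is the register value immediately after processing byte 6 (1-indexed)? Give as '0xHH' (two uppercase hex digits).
After byte 1 (0xE5): reg=0x46
After byte 2 (0xD6): reg=0xF9
After byte 3 (0x38): reg=0x49
After byte 4 (0x2F): reg=0x35
After byte 5 (0xED): reg=0x06
After byte 6 (0x29): reg=0xCD

Answer: 0xCD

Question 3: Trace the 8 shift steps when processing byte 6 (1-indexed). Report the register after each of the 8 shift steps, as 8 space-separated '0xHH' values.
Answer: 0x5E 0xBC 0x7F 0xFE 0xFB 0xF1 0xE5 0xCD

Derivation:
After byte 1 (0xE5): reg=0x46
After byte 2 (0xD6): reg=0xF9
After byte 3 (0x38): reg=0x49
After byte 4 (0x2F): reg=0x35
After byte 5 (0xED): reg=0x06
Register before byte 6: 0x06
After XOR with byte 0x29: 0x2F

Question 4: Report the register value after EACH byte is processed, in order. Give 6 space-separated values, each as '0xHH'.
0x46 0xF9 0x49 0x35 0x06 0xCD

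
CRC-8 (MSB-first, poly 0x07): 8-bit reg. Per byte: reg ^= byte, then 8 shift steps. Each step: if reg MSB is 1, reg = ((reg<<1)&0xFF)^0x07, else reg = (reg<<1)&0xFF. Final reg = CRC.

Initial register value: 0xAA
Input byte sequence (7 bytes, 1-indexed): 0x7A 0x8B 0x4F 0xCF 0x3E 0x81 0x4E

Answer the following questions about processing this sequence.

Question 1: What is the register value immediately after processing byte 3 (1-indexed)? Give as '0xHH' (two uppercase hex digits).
Answer: 0xE4

Derivation:
After byte 1 (0x7A): reg=0x3E
After byte 2 (0x8B): reg=0x02
After byte 3 (0x4F): reg=0xE4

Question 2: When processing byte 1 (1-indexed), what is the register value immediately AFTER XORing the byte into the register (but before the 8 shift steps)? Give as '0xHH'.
Answer: 0xD0

Derivation:
Register before byte 1: 0xAA
Byte 1: 0x7A
0xAA XOR 0x7A = 0xD0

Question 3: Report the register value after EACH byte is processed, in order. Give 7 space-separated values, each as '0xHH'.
0x3E 0x02 0xE4 0xD1 0x83 0x0E 0xC7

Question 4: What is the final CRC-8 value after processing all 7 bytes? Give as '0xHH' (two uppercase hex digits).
Answer: 0xC7

Derivation:
After byte 1 (0x7A): reg=0x3E
After byte 2 (0x8B): reg=0x02
After byte 3 (0x4F): reg=0xE4
After byte 4 (0xCF): reg=0xD1
After byte 5 (0x3E): reg=0x83
After byte 6 (0x81): reg=0x0E
After byte 7 (0x4E): reg=0xC7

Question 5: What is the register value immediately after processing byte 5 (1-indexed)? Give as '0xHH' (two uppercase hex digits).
Answer: 0x83

Derivation:
After byte 1 (0x7A): reg=0x3E
After byte 2 (0x8B): reg=0x02
After byte 3 (0x4F): reg=0xE4
After byte 4 (0xCF): reg=0xD1
After byte 5 (0x3E): reg=0x83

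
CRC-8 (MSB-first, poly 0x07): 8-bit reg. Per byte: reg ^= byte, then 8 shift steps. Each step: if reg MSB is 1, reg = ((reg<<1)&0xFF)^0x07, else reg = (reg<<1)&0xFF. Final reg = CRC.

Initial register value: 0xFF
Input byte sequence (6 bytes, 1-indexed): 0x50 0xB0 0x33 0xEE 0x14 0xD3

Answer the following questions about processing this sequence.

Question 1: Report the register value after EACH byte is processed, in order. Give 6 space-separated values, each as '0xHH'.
0x44 0xC2 0xD9 0x85 0xFE 0xC3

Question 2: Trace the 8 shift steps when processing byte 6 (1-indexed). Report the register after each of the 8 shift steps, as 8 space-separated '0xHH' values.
Answer: 0x5A 0xB4 0x6F 0xDE 0xBB 0x71 0xE2 0xC3

Derivation:
After byte 1 (0x50): reg=0x44
After byte 2 (0xB0): reg=0xC2
After byte 3 (0x33): reg=0xD9
After byte 4 (0xEE): reg=0x85
After byte 5 (0x14): reg=0xFE
Register before byte 6: 0xFE
After XOR with byte 0xD3: 0x2D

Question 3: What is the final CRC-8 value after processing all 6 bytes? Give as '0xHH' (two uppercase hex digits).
Answer: 0xC3

Derivation:
After byte 1 (0x50): reg=0x44
After byte 2 (0xB0): reg=0xC2
After byte 3 (0x33): reg=0xD9
After byte 4 (0xEE): reg=0x85
After byte 5 (0x14): reg=0xFE
After byte 6 (0xD3): reg=0xC3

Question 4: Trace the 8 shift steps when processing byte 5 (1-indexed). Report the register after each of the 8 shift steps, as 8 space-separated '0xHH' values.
Answer: 0x25 0x4A 0x94 0x2F 0x5E 0xBC 0x7F 0xFE

Derivation:
After byte 1 (0x50): reg=0x44
After byte 2 (0xB0): reg=0xC2
After byte 3 (0x33): reg=0xD9
After byte 4 (0xEE): reg=0x85
Register before byte 5: 0x85
After XOR with byte 0x14: 0x91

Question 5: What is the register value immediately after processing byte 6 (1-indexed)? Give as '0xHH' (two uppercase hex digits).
After byte 1 (0x50): reg=0x44
After byte 2 (0xB0): reg=0xC2
After byte 3 (0x33): reg=0xD9
After byte 4 (0xEE): reg=0x85
After byte 5 (0x14): reg=0xFE
After byte 6 (0xD3): reg=0xC3

Answer: 0xC3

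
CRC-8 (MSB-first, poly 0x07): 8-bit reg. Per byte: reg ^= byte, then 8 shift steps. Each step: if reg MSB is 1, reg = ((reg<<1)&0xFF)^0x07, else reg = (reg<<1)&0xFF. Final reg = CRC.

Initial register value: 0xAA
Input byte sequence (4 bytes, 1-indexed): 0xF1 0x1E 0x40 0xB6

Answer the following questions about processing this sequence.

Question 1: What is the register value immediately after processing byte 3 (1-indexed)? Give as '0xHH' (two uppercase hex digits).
After byte 1 (0xF1): reg=0x86
After byte 2 (0x1E): reg=0xC1
After byte 3 (0x40): reg=0x8E

Answer: 0x8E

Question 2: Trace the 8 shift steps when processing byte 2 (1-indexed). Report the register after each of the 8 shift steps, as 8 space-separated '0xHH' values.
Answer: 0x37 0x6E 0xDC 0xBF 0x79 0xF2 0xE3 0xC1

Derivation:
After byte 1 (0xF1): reg=0x86
Register before byte 2: 0x86
After XOR with byte 0x1E: 0x98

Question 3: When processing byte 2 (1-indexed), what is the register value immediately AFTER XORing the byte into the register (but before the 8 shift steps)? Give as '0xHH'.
Register before byte 2: 0x86
Byte 2: 0x1E
0x86 XOR 0x1E = 0x98

Answer: 0x98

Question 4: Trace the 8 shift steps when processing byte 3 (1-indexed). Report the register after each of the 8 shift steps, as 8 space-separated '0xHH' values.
Answer: 0x05 0x0A 0x14 0x28 0x50 0xA0 0x47 0x8E

Derivation:
After byte 1 (0xF1): reg=0x86
After byte 2 (0x1E): reg=0xC1
Register before byte 3: 0xC1
After XOR with byte 0x40: 0x81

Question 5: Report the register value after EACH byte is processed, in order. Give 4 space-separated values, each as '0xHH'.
0x86 0xC1 0x8E 0xA8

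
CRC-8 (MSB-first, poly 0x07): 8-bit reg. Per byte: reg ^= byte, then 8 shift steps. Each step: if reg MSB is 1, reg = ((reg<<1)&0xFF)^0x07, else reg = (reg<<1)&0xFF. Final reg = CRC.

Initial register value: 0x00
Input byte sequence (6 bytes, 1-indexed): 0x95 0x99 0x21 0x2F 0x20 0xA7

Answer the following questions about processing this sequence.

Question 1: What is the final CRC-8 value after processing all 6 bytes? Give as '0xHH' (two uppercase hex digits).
After byte 1 (0x95): reg=0xE2
After byte 2 (0x99): reg=0x66
After byte 3 (0x21): reg=0xD2
After byte 4 (0x2F): reg=0xFD
After byte 5 (0x20): reg=0x1D
After byte 6 (0xA7): reg=0x2F

Answer: 0x2F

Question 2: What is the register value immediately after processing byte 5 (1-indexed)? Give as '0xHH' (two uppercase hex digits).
Answer: 0x1D

Derivation:
After byte 1 (0x95): reg=0xE2
After byte 2 (0x99): reg=0x66
After byte 3 (0x21): reg=0xD2
After byte 4 (0x2F): reg=0xFD
After byte 5 (0x20): reg=0x1D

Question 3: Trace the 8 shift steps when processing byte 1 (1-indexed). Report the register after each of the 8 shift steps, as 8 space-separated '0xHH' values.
Register before byte 1: 0x00
After XOR with byte 0x95: 0x95

Answer: 0x2D 0x5A 0xB4 0x6F 0xDE 0xBB 0x71 0xE2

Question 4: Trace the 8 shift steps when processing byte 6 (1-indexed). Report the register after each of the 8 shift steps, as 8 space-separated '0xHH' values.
After byte 1 (0x95): reg=0xE2
After byte 2 (0x99): reg=0x66
After byte 3 (0x21): reg=0xD2
After byte 4 (0x2F): reg=0xFD
After byte 5 (0x20): reg=0x1D
Register before byte 6: 0x1D
After XOR with byte 0xA7: 0xBA

Answer: 0x73 0xE6 0xCB 0x91 0x25 0x4A 0x94 0x2F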